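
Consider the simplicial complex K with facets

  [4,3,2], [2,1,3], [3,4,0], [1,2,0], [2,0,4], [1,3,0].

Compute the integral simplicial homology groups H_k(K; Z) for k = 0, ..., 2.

Order the vertices as 0 < 1 < 2 < 3 < 4. Listing each simplex with vertices in this order, K has dimension 2 with simplices:

  0-simplices (5): [0], [1], [2], [3], [4]
  1-simplices (9): [0,1], [0,2], [0,3], [0,4], [1,2], [1,3], [2,3], [2,4], [3,4]
  2-simplices (6): [0,1,2], [0,1,3], [0,2,4], [0,3,4], [1,2,3], [2,3,4]

so the chain groups are C_0 ≅ Z^5, C_1 ≅ Z^9, C_2 ≅ Z^6.

The boundary map ∂_1: C_1 → C_0 sends each edge [p,q] (with p < q) to q − p.
The 5×9 boundary matrix has rank 4 and Smith normal form diag(1,1,1,1).

Boundary ∂_2: C_2 → C_1 acts by ∂[p,q,r] = [q,r] − [p,r] + [p,q]. For instance
  ∂[0,2,4] = [2,4] − [0,4] + [0,2],
  ∂[0,1,3] = [1,3] − [0,3] + [0,1].
This gives a 9×6 integer matrix of rank 5; reducing to Smith normal form yields diagonal entries (1,1,1,1,1).

From H_k ≅ ker(∂_k) / im(∂_{k+1}) we obtain:

  H_0: rank C_0 − rank ∂_1 = 5 − 4 = 1, and the invariant factors of ∂_1 are all 1, so H_0 ≅ Z.
  H_1: rank ker ∂_1 − rank ∂_2 = (9 − 4) − 5 = 0, and the invariant factors of ∂_2 are all 1, so H_1 ≅ 0.
  H_2: rank ker ∂_2 − rank ∂_3 = (6 − 5) − 0 = 1, and there is no ∂_3, so H_2 ≅ Z.

As a check, the Euler characteristic is 5 − 9 + 6 = 2, which agrees with 1 − 0 + 1 = 2.

H_0 = Z,  H_1 = 0,  H_2 = Z.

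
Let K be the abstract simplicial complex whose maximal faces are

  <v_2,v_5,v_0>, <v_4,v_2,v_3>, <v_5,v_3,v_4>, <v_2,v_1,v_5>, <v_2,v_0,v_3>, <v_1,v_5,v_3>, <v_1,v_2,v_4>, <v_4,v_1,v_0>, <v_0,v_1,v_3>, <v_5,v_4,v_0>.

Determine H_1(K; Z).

H_1 ≅ Z_2.

Take the total order v_0 < v_1 < v_2 < v_3 < v_4 < v_5 on the vertex set. Then K (dimension 2) consists of the simplices:

  0-simplices (6): [v_0], [v_1], [v_2], [v_3], [v_4], [v_5]
  1-simplices (15): (15 of them)
  2-simplices (10): [v_0,v_1,v_3], [v_0,v_1,v_4], [v_0,v_2,v_3], [v_0,v_2,v_5], [v_0,v_4,v_5], [v_1,v_2,v_4], [v_1,v_2,v_5], [v_1,v_3,v_5], [v_2,v_3,v_4], [v_3,v_4,v_5]

so the chain groups are C_0 ≅ Z^6, C_1 ≅ Z^15, C_2 ≅ Z^10.

∂_1: C_1 → C_0 is given by ∂[p,q] = [q] − [p]. For instance
  ∂[v_3,v_4] = [v_4] − [v_3].
As a 6×15 matrix over Z this has rank 5, with invariant factors (1,1,1,1,1).

The boundary map ∂_2: C_2 → C_1 sends each 2-simplex [p,q,r] to [q,r] − [p,r] + [p,q]. For instance
  ∂[v_1,v_2,v_5] = [v_2,v_5] − [v_1,v_5] + [v_1,v_2],
  ∂[v_0,v_4,v_5] = [v_4,v_5] − [v_0,v_5] + [v_0,v_4].
As a 15×10 matrix over Z this has rank 10, with invariant factors (1,1,1,1,1,1,1,1,1,2).

Reading off H_k = ker ∂_k / im ∂_{k+1}:

  H_1: rank ker ∂_1 − rank ∂_2 = (15 − 5) − 10 = 0, and ∂_2 has invariant factor 2 > 1, so H_1 ≅ Z_2.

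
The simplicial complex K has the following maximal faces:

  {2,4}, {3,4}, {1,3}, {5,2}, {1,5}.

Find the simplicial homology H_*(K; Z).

H_0 = Z,  H_1 = Z.

We work with the vertex ordering 1 < 2 < 3 < 4 < 5. The simplices of K, each written with vertices in increasing order, are:

  0-simplices (5): [1], [2], [3], [4], [5]
  1-simplices (5): [1,3], [1,5], [2,4], [2,5], [3,4]

Hence C_0 ≅ Z^5, C_1 ≅ Z^5.

The boundary map ∂_1: C_1 → C_0 sends each edge [p,q] (with p < q) to q − p. For instance
  ∂[1,5] = [5] − [1].
As a 5×5 matrix over Z this has rank 4, with invariant factors (1,1,1,1).

Computing H_k = (kernel of ∂_k) / (image of ∂_{k+1}):

  H_0: rank C_0 − rank ∂_1 = 5 − 4 = 1, and the invariant factors of ∂_1 are all 1, so H_0 = Z.
  H_1: rank ker ∂_1 − rank ∂_2 = (5 − 4) − 0 = 1, and there is no ∂_2, so H_1 = Z.

As a check, the Euler characteristic is 5 − 5 = 0, which agrees with 1 − 1 = 0.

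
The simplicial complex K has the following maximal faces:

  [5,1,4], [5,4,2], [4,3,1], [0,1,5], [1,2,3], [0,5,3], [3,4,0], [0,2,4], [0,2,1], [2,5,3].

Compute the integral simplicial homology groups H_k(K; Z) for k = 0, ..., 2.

H_0 = Z,  H_1 = Z/2Z,  H_2 = 0.

Order the vertices as 0 < 1 < 2 < 3 < 4 < 5. Listing each simplex with vertices in this order, K has dimension 2 with simplices:

  0-simplices (6): [0], [1], [2], [3], [4], [5]
  1-simplices (15): [0,1], [0,2], [0,3], [0,4], [0,5], [1,2], [1,3], [1,4], [1,5], [2,3], [2,4], [2,5], [3,4], [3,5], [4,5]
  2-simplices (10): [0,1,2], [0,1,5], [0,2,4], [0,3,4], [0,3,5], [1,2,3], [1,3,4], [1,4,5], [2,3,5], [2,4,5]

so the chain groups are C_0 ≅ Z^6, C_1 ≅ Z^15, C_2 ≅ Z^10.

∂_1: C_1 → C_0 maps an edge to its endpoints' difference, ∂[p,q] = q − p. For instance
  ∂[1,5] = [5] − [1].
The 6×15 boundary matrix has rank 5 and Smith normal form diag(1,1,1,1,1).

∂_2: C_2 → C_1 acts by ∂[p,q,r] = [q,r] − [p,r] + [p,q]. For instance
  ∂[0,3,4] = [3,4] − [0,4] + [0,3],
  ∂[2,3,5] = [3,5] − [2,5] + [2,3].
As a 15×10 matrix over Z this has rank 10, with invariant factors (1,1,1,1,1,1,1,1,1,2).

Computing H_k = (kernel of ∂_k) / (image of ∂_{k+1}):

  H_0: rank C_0 − rank ∂_1 = 6 − 5 = 1, and the invariant factors of ∂_1 are all 1, so H_0 = Z.
  H_1: rank ker ∂_1 − rank ∂_2 = (15 − 5) − 10 = 0, and ∂_2 has invariant factor 2 > 1, so H_1 = Z/2Z.
  H_2: rank ker ∂_2 − rank ∂_3 = (10 − 10) − 0 = 0, and there is no ∂_3, so H_2 = 0.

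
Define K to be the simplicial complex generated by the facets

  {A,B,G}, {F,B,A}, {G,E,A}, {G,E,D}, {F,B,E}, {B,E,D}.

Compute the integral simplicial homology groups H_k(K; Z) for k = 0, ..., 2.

We work with the vertex ordering A < B < D < E < F < G. The simplices of K, each written with vertices in increasing order, are:

  0-simplices (6): A, B, D, E, F, G
  1-simplices (12): AB, AE, AF, AG, BD, BE, BF, BG, DE, DG, EF, EG
  2-simplices (6): ABF, ABG, AEG, BDE, BEF, DEG

giving chain groups C_0 ≅ Z^6, C_1 ≅ Z^12, C_2 ≅ Z^6.

The boundary map ∂_1: C_1 → C_0 sends each edge [p,q] (with p < q) to q − p. For instance
  ∂AE = E − A.
The 6×12 boundary matrix has rank 5 and Smith normal form diag(1,1,1,1,1).

The boundary map ∂_2: C_2 → C_1 sends each 2-simplex [p,q,r] to [q,r] − [p,r] + [p,q]. For instance
  ∂BEF = EF − BF + BE,
  ∂DEG = EG − DG + DE.
The resulting 12×6 matrix has rank 6, and its Smith normal form has invariant factors (1,1,1,1,1,1).

Computing H_k = (kernel of ∂_k) / (image of ∂_{k+1}):

  H_0: rank C_0 − rank ∂_1 = 6 − 5 = 1, and the invariant factors of ∂_1 are all 1, so H_0 ≅ Z.
  H_1: rank ker ∂_1 − rank ∂_2 = (12 − 5) − 6 = 1, and the invariant factors of ∂_2 are all 1, so H_1 ≅ Z.
  H_2: rank ker ∂_2 − rank ∂_3 = (6 − 6) − 0 = 0, and there is no ∂_3, so H_2 ≅ 0.

As a check, the Euler characteristic is 6 − 12 + 6 = 0, which agrees with 1 − 1 + 0 = 0.
(K is a triangulation of the cylinder S^1 x I.)

H_0 = Z,  H_1 = Z,  H_2 = 0.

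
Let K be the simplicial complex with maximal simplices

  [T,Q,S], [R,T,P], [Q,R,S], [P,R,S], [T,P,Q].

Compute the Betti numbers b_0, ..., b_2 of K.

We work with the vertex ordering P < Q < R < S < T. The simplices of K, each written with vertices in increasing order, are:

  0-simplices (5): P, Q, R, S, T
  1-simplices (10): PQ, PR, PS, PT, QR, QS, QT, RS, RT, ST
  2-simplices (5): PQT, PRS, PRT, QRS, QST

so the chain groups are C_0 ≅ Z^5, C_1 ≅ Z^10, C_2 ≅ Z^5.

Boundary ∂_1: C_1 → C_0 sends each edge [p,q] (with p < q) to q − p.
As a 5×10 matrix over Z this has rank 4, with invariant factors (1,1,1,1).

The boundary map ∂_2: C_2 → C_1 maps a triangle to the signed sum of its edges. For instance
  ∂QRS = RS − QS + QR,
  ∂QST = ST − QT + QS.
The resulting 10×5 matrix has rank 5, and its Smith normal form has invariant factors (1,1,1,1,1).

Reading off H_k = ker ∂_k / im ∂_{k+1}:

  H_0: rank C_0 − rank ∂_1 = 5 − 4 = 1, and the invariant factors of ∂_1 are all 1, so H_0 ≅ Z.
  H_1: rank ker ∂_1 − rank ∂_2 = (10 − 4) − 5 = 1, and the invariant factors of ∂_2 are all 1, so H_1 ≅ Z.
  H_2: rank ker ∂_2 − rank ∂_3 = (5 − 5) − 0 = 0, and there is no ∂_3, so H_2 ≅ 0.

As a check, the Euler characteristic is 5 − 10 + 5 = 0, which agrees with 1 − 1 + 0 = 0.
(K is a triangulation of the Möbius band.)

Hence the Betti numbers are b_0 = 1, b_1 = 1, b_2 = 0.

b_0 = 1, b_1 = 1, b_2 = 0.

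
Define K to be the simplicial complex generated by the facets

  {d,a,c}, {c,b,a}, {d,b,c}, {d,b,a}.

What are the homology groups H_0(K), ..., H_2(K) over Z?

H_0 = Z,  H_1 = 0,  H_2 = Z.

Fix the vertex order a < b < c < d and write every simplex with vertices in increasing order. Then dim K = 2 and the simplices of K are:

  0-simplices (4): a, b, c, d
  1-simplices (6): ab, ac, ad, bc, bd, cd
  2-simplices (4): abc, abd, acd, bcd

giving chain groups C_0 ≅ Z^4, C_1 ≅ Z^6, C_2 ≅ Z^4.

Boundary ∂_1: C_1 → C_0 sends each edge [p,q] (with p < q) to q − p. For instance
  ∂bc = c − b.
As a 4×6 matrix over Z this has rank 3, with invariant factors (1,1,1).

Boundary ∂_2: C_2 → C_1 maps a triangle to the signed sum of its edges. For instance
  ∂abd = bd − ad + ab,
  ∂acd = cd − ad + ac.
The 6×4 boundary matrix has rank 3 and Smith normal form diag(1,1,1).

Now H_k = ker ∂_k / im ∂_{k+1}, so:

  H_0: rank C_0 − rank ∂_1 = 4 − 3 = 1, and the invariant factors of ∂_1 are all 1, so H_0 = Z.
  H_1: rank ker ∂_1 − rank ∂_2 = (6 − 3) − 3 = 0, and the invariant factors of ∂_2 are all 1, so H_1 = 0.
  H_2: rank ker ∂_2 − rank ∂_3 = (4 − 3) − 0 = 1, and there is no ∂_3, so H_2 = Z.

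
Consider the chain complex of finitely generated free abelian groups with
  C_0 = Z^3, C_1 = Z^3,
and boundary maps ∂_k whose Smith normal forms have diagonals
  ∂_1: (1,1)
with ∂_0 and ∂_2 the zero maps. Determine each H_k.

H_0: b_0 = 3 − 0 − 2 = 1; torsion from ∂_1 factors > 1: none. So H_0 = Z.
H_1: b_1 = 3 − 2 − 0 = 1; torsion from ∂_2 factors > 1: none. So H_1 = Z.

H_0 = Z,  H_1 = Z.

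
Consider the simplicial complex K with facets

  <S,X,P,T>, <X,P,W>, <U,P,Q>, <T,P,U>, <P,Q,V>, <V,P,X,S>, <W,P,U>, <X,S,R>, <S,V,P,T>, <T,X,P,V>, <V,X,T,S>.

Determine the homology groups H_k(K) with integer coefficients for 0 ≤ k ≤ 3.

Order the vertices as P < Q < R < S < T < U < V < W < X. Listing each simplex with vertices in this order, K has dimension 3 with simplices:

  0-simplices (9): P, Q, R, S, T, U, V, W, X
  1-simplices (20): PQ, PS, PT, PU, PV, PW, PX, QU, QV, RS, RX, ST, SV, SX, TU, TV, TX, UW, VX, WX
  2-simplices (16): PQU, PQV, PST, PSV, PSX, PTU, PTV, PTX, PUW, PVX, PWX, RSX, STV, STX, SVX, TVX
  3-simplices (5): PSTV, PSTX, PSVX, PTVX, STVX

so the chain groups are C_0 ≅ Z^9, C_1 ≅ Z^20, C_2 ≅ Z^16, C_3 ≅ Z^5.

∂_1: C_1 → C_0 sends each edge [p,q] (with p < q) to q − p.
The resulting 9×20 matrix has rank 8, and its Smith normal form has invariant factors (1,1,1,1,1,1,1,1).

∂_2: C_2 → C_1 sends each 2-simplex [p,q,r] to [q,r] − [p,r] + [p,q]. For instance
  ∂PTU = TU − PU + PT,
  ∂PUW = UW − PW + PU.
The resulting 20×16 matrix has rank 12, and its Smith normal form has invariant factors (1,1,1,1,1,1,1,1,1,1,1,1).

∂_3: C_3 → C_2 sends each 3-simplex σ to the alternating sum Σ_i (−1)^i (σ with its i-th vertex removed). For instance
  ∂PSVX = SVX − PVX + PSX − PSV,
  ∂PTVX = TVX − PVX + PTX − PTV.
As a 16×5 matrix over Z this has rank 4, with invariant factors (1,1,1,1).

From H_k ≅ ker(∂_k) / im(∂_{k+1}) we obtain:

  H_0: rank C_0 − rank ∂_1 = 9 − 8 = 1, and the invariant factors of ∂_1 are all 1, so H_0 = Z.
  H_1: rank ker ∂_1 − rank ∂_2 = (20 − 8) − 12 = 0, and the invariant factors of ∂_2 are all 1, so H_1 = 0.
  H_2: rank ker ∂_2 − rank ∂_3 = (16 − 12) − 4 = 0, and the invariant factors of ∂_3 are all 1, so H_2 = 0.
  H_3: rank ker ∂_3 − rank ∂_4 = (5 − 4) − 0 = 1, and there is no ∂_4, so H_3 = Z.

H_0 = Z,  H_1 = 0,  H_2 = 0,  H_3 = Z.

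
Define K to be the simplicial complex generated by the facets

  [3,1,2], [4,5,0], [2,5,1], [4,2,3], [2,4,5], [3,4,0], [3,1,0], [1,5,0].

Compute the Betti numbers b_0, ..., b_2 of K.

K has 6 vertices, 12 edges, 8 triangles.
rank ∂_0 = 0, rank ∂_1 = 5 ⇒ b_0 = 6 − 0 − 5 = 1; all invariant factors of ∂_1 are 1 so no torsion. So H_0 = Z.
rank ∂_1 = 5, rank ∂_2 = 7 ⇒ b_1 = 12 − 5 − 7 = 0; all invariant factors of ∂_2 are 1 so no torsion. So H_1 = 0.
rank ∂_2 = 7, rank ∂_3 = 0 ⇒ b_2 = 8 − 7 − 0 = 1. So H_2 = Z.

b_0 = 1, b_1 = 0, b_2 = 1.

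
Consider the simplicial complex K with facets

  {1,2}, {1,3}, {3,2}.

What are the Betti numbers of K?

Take the total order 1 < 2 < 3 on the vertex set. Then K (dimension 1) consists of the simplices:

  0-simplices (3): [1], [2], [3]
  1-simplices (3): [1,2], [1,3], [2,3]

Hence C_0 ≅ Z^3, C_1 ≅ Z^3.

Boundary ∂_1: C_1 → C_0 sends each edge [p,q] (with p < q) to q − p. For instance
  ∂[1,2] = [2] − [1].
As a 3×3 matrix over Z this has rank 2, with invariant factors (1,1).

Reading off H_k = ker ∂_k / im ∂_{k+1}:

  H_0: rank C_0 − rank ∂_1 = 3 − 2 = 1, and the invariant factors of ∂_1 are all 1, so H_0 = Z.
  H_1: rank ker ∂_1 − rank ∂_2 = (3 − 2) − 0 = 1, and there is no ∂_2, so H_1 = Z.

As a check, the Euler characteristic is 3 − 3 = 0, which agrees with 1 − 1 = 0.
(K is a triangulation of the circle S^1.)

Hence the Betti numbers are b_0 = 1, b_1 = 1.

b_0 = 1, b_1 = 1.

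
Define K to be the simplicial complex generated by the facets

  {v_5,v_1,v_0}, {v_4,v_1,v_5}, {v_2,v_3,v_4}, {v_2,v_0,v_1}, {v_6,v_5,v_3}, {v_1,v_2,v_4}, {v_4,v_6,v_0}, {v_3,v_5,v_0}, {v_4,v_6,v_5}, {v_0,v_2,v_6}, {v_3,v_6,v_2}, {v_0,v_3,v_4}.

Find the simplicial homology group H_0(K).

H_0 ≅ Z.

Take the total order v_0 < v_1 < v_2 < v_3 < v_4 < v_5 < v_6 on the vertex set. Then K (dimension 2) consists of the simplices:

  0-simplices (7): [v_0], [v_1], [v_2], [v_3], [v_4], [v_5], [v_6]
  1-simplices (18): (18 of them)
  2-simplices (12): (12 of them)

Hence C_0 ≅ Z^7, C_1 ≅ Z^18, C_2 ≅ Z^12.

Boundary ∂_1: C_1 → C_0 maps an edge to its endpoints' difference, ∂[p,q] = q − p. For instance
  ∂[v_2,v_6] = [v_6] − [v_2].
The 7×18 boundary matrix has rank 6 and Smith normal form diag(1,1,1,1,1,1).

Boundary ∂_2: C_2 → C_1 acts by ∂[p,q,r] = [q,r] − [p,r] + [p,q]. For instance
  ∂[v_0,v_3,v_4] = [v_3,v_4] − [v_0,v_4] + [v_0,v_3],
  ∂[v_0,v_1,v_2] = [v_1,v_2] − [v_0,v_2] + [v_0,v_1].
As a 18×12 matrix over Z this has rank 12, with invariant factors (1,1,1,1,1,1,1,1,1,1,1,2).

Reading off H_k = ker ∂_k / im ∂_{k+1}:

  H_0: rank C_0 − rank ∂_1 = 7 − 6 = 1, and the invariant factors of ∂_1 are all 1, so H_0 = Z.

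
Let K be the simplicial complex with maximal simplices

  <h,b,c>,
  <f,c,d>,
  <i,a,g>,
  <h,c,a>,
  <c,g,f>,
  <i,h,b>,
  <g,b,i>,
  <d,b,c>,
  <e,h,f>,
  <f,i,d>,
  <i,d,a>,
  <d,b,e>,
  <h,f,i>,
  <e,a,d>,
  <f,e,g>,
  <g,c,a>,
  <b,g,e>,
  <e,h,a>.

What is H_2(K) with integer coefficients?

H_2 ≅ Z.

K has 9 vertices, 27 edges, 18 triangles.
rank ∂_2 = 17, rank ∂_3 = 0 ⇒ b_2 = 18 − 17 − 0 = 1. So H_2 ≅ Z.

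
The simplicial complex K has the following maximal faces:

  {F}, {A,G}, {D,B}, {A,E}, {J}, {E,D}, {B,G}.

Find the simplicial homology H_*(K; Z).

We work with the vertex ordering A < B < D < E < F < G < J. The simplices of K, each written with vertices in increasing order, are:

  0-simplices (7): A, B, D, E, F, G, J
  1-simplices (5): AE, AG, BD, BG, DE

so the chain groups are C_0 ≅ Z^7, C_1 ≅ Z^5.

∂_1: C_1 → C_0 sends each edge [p,q] (with p < q) to q − p. For instance
  ∂DE = E − D.
As a 7×5 matrix over Z this has rank 4, with invariant factors (1,1,1,1).

Computing H_k = (kernel of ∂_k) / (image of ∂_{k+1}):

  H_0: rank C_0 − rank ∂_1 = 7 − 4 = 3, and the invariant factors of ∂_1 are all 1, so H_0 = Z^3.
  H_1: rank ker ∂_1 − rank ∂_2 = (5 − 4) − 0 = 1, and there is no ∂_2, so H_1 = Z.

As a check, the Euler characteristic is 7 − 5 = 2, which agrees with 3 − 1 = 2.
(K is a triangulation of the disjoint union of the circle S^1 and a set of 2 points.)

H_0 ≅ Z^3,  H_1 ≅ Z.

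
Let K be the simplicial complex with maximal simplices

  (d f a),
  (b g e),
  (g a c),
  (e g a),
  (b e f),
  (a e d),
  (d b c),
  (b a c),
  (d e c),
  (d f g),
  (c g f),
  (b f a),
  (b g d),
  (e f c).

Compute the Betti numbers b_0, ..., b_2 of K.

b_0 = 1, b_1 = 2, b_2 = 1.

K has 7 vertices, 21 edges, 14 triangles.
rank ∂_0 = 0, rank ∂_1 = 6 ⇒ b_0 = 7 − 0 − 6 = 1; all invariant factors of ∂_1 are 1 so no torsion. So H_0 ≅ Z.
rank ∂_1 = 6, rank ∂_2 = 13 ⇒ b_1 = 21 − 6 − 13 = 2; all invariant factors of ∂_2 are 1 so no torsion. So H_1 ≅ Z^2.
rank ∂_2 = 13, rank ∂_3 = 0 ⇒ b_2 = 14 − 13 − 0 = 1. So H_2 ≅ Z.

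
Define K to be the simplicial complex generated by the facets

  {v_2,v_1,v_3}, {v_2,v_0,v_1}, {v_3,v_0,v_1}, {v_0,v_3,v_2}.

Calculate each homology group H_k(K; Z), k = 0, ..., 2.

Order the vertices as v_0 < v_1 < v_2 < v_3. Listing each simplex with vertices in this order, K has dimension 2 with simplices:

  0-simplices (4): [v_0], [v_1], [v_2], [v_3]
  1-simplices (6): [v_0,v_1], [v_0,v_2], [v_0,v_3], [v_1,v_2], [v_1,v_3], [v_2,v_3]
  2-simplices (4): [v_0,v_1,v_2], [v_0,v_1,v_3], [v_0,v_2,v_3], [v_1,v_2,v_3]

Hence C_0 ≅ Z^4, C_1 ≅ Z^6, C_2 ≅ Z^4.

The boundary map ∂_1: C_1 → C_0 is given by ∂[p,q] = [q] − [p].
As a 4×6 matrix over Z this has rank 3, with invariant factors (1,1,1).

The boundary map ∂_2: C_2 → C_1 acts by ∂[p,q,r] = [q,r] − [p,r] + [p,q]. For instance
  ∂[v_1,v_2,v_3] = [v_2,v_3] − [v_1,v_3] + [v_1,v_2],
  ∂[v_0,v_1,v_2] = [v_1,v_2] − [v_0,v_2] + [v_0,v_1].
The 6×4 boundary matrix has rank 3 and Smith normal form diag(1,1,1).

Reading off H_k = ker ∂_k / im ∂_{k+1}:

  H_0: rank C_0 − rank ∂_1 = 4 − 3 = 1, and the invariant factors of ∂_1 are all 1, so H_0 ≅ Z.
  H_1: rank ker ∂_1 − rank ∂_2 = (6 − 3) − 3 = 0, and the invariant factors of ∂_2 are all 1, so H_1 ≅ 0.
  H_2: rank ker ∂_2 − rank ∂_3 = (4 − 3) − 0 = 1, and there is no ∂_3, so H_2 ≅ Z.

H_0 ≅ Z,  H_1 = 0,  H_2 ≅ Z.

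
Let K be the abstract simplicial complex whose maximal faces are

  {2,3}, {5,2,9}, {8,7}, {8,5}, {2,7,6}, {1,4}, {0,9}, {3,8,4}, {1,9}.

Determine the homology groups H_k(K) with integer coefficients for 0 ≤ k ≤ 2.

We work with the vertex ordering 0 < 1 < 2 < 3 < 4 < 5 < 6 < 7 < 8 < 9. The simplices of K, each written with vertices in increasing order, are:

  0-simplices (10): [0], [1], [2], [3], [4], [5], [6], [7], [8], [9]
  1-simplices (15): [0,9], [1,4], [1,9], [2,3], [2,5], [2,6], [2,7], [2,9], [3,4], [3,8], [4,8], [5,8], [5,9], [6,7], [7,8]
  2-simplices (3): [2,5,9], [2,6,7], [3,4,8]

giving chain groups C_0 ≅ Z^10, C_1 ≅ Z^15, C_2 ≅ Z^3.

∂_1: C_1 → C_0 sends each edge [p,q] (with p < q) to q − p. For instance
  ∂[1,9] = [9] − [1].
As a 10×15 matrix over Z this has rank 9, with invariant factors (1,1,1,1,1,1,1,1,1).

∂_2: C_2 → C_1 sends each 2-simplex [p,q,r] to [q,r] − [p,r] + [p,q]. For instance
  ∂[2,6,7] = [6,7] − [2,7] + [2,6],
  ∂[2,5,9] = [5,9] − [2,9] + [2,5].
The 15×3 boundary matrix has rank 3 and Smith normal form diag(1,1,1).

Reading off H_k = ker ∂_k / im ∂_{k+1}:

  H_0: rank C_0 − rank ∂_1 = 10 − 9 = 1, and the invariant factors of ∂_1 are all 1, so H_0 = Z.
  H_1: rank ker ∂_1 − rank ∂_2 = (15 − 9) − 3 = 3, and the invariant factors of ∂_2 are all 1, so H_1 = Z^3.
  H_2: rank ker ∂_2 − rank ∂_3 = (3 − 3) − 0 = 0, and there is no ∂_3, so H_2 = 0.

H_0 ≅ Z,  H_1 ≅ Z^3,  H_2 = 0.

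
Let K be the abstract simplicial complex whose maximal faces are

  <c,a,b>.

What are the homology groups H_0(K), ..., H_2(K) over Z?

H_0 ≅ Z,  H_1 = 0,  H_2 = 0.

Take the total order a < b < c on the vertex set. Then K (dimension 2) consists of the simplices:

  0-simplices (3): a, b, c
  1-simplices (3): ab, ac, bc
  2-simplices (1): abc

Hence C_0 ≅ Z^3, C_1 ≅ Z^3, C_2 ≅ Z^1.

∂_1: C_1 → C_0 maps an edge to its endpoints' difference, ∂[p,q] = q − p.
As a 3×3 matrix over Z this has rank 2, with invariant factors (1,1).

Boundary ∂_2: C_2 → C_1 acts by ∂[p,q,r] = [q,r] − [p,r] + [p,q]. For instance
  ∂abc = bc − ac + ab.
This gives a 3×1 integer matrix of rank 1; reducing to Smith normal form yields diagonal entries (1).

Reading off H_k = ker ∂_k / im ∂_{k+1}:

  H_0: rank C_0 − rank ∂_1 = 3 − 2 = 1, and the invariant factors of ∂_1 are all 1, so H_0 ≅ Z.
  H_1: rank ker ∂_1 − rank ∂_2 = (3 − 2) − 1 = 0, and the invariant factors of ∂_2 are all 1, so H_1 ≅ 0.
  H_2: rank ker ∂_2 − rank ∂_3 = (1 − 1) − 0 = 0, and there is no ∂_3, so H_2 ≅ 0.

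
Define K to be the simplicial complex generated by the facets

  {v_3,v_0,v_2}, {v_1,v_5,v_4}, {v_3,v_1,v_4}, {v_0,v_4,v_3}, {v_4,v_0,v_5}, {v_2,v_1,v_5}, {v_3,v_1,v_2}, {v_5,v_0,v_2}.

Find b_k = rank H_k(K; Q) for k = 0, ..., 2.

K has 6 vertices, 12 edges, 8 triangles.
rank ∂_0 = 0, rank ∂_1 = 5 ⇒ b_0 = 6 − 0 − 5 = 1; all invariant factors of ∂_1 are 1 so no torsion. So H_0 ≅ Z.
rank ∂_1 = 5, rank ∂_2 = 7 ⇒ b_1 = 12 − 5 − 7 = 0; all invariant factors of ∂_2 are 1 so no torsion. So H_1 ≅ 0.
rank ∂_2 = 7, rank ∂_3 = 0 ⇒ b_2 = 8 − 7 − 0 = 1. So H_2 ≅ Z.

b_0 = 1, b_1 = 0, b_2 = 1.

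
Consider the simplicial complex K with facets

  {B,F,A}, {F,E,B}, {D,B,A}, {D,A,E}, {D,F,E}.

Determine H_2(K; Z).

H_2 ≅ 0.

Fix the vertex order A < B < D < E < F and write every simplex with vertices in increasing order. Then dim K = 2 and the simplices of K are:

  0-simplices (5): A, B, D, E, F
  1-simplices (10): AB, AD, AE, AF, BD, BE, BF, DE, DF, EF
  2-simplices (5): ABD, ABF, ADE, BEF, DEF

Hence C_0 ≅ Z^5, C_1 ≅ Z^10, C_2 ≅ Z^5.

Boundary ∂_1: C_1 → C_0 maps an edge to its endpoints' difference, ∂[p,q] = q − p. For instance
  ∂BF = F − B.
As a 5×10 matrix over Z this has rank 4, with invariant factors (1,1,1,1).

The boundary map ∂_2: C_2 → C_1 maps a triangle to the signed sum of its edges. For instance
  ∂DEF = EF − DF + DE,
  ∂ADE = DE − AE + AD.
This gives a 10×5 integer matrix of rank 5; reducing to Smith normal form yields diagonal entries (1,1,1,1,1).

Reading off H_k = ker ∂_k / im ∂_{k+1}:

  H_2: rank ker ∂_2 − rank ∂_3 = (5 − 5) − 0 = 0, and there is no ∂_3, so H_2 ≅ 0.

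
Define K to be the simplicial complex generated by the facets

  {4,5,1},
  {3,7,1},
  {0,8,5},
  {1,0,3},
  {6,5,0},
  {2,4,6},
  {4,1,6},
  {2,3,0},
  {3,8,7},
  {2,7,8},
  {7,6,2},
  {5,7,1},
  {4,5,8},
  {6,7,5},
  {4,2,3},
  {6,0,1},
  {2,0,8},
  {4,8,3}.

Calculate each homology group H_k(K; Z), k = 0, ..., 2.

H_0 ≅ Z,  H_1 ≅ Z ⊕ Z/2Z,  H_2 = 0.

K has 9 vertices, 27 edges, 18 triangles.
rank ∂_0 = 0, rank ∂_1 = 8 ⇒ b_0 = 9 − 0 − 8 = 1; all invariant factors of ∂_1 are 1 so no torsion. So H_0 = Z.
rank ∂_1 = 8, rank ∂_2 = 18 ⇒ b_1 = 27 − 8 − 18 = 1; ∂_2 has invariant factor(s) [2] giving torsion. So H_1 = Z ⊕ Z/2Z.
rank ∂_2 = 18, rank ∂_3 = 0 ⇒ b_2 = 18 − 18 − 0 = 0. So H_2 = 0.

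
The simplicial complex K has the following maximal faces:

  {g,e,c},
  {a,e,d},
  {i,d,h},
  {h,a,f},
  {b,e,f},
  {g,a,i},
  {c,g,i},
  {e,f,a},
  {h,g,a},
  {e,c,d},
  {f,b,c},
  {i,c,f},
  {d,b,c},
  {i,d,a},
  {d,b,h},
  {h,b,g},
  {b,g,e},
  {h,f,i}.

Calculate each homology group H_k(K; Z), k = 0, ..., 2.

H_0 = Z,  H_1 = Z ⊕ Z/2Z,  H_2 = 0.

K has 9 vertices, 27 edges, 18 triangles.
rank ∂_0 = 0, rank ∂_1 = 8 ⇒ b_0 = 9 − 0 − 8 = 1; all invariant factors of ∂_1 are 1 so no torsion. So H_0 = Z.
rank ∂_1 = 8, rank ∂_2 = 18 ⇒ b_1 = 27 − 8 − 18 = 1; ∂_2 has invariant factor(s) [2] giving torsion. So H_1 = Z ⊕ Z/2Z.
rank ∂_2 = 18, rank ∂_3 = 0 ⇒ b_2 = 18 − 18 − 0 = 0. So H_2 = 0.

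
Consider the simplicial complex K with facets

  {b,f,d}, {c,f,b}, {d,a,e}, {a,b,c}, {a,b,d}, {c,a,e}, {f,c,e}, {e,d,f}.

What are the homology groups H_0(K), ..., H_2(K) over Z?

H_0 = Z,  H_1 = 0,  H_2 = Z.

K has 6 vertices, 12 edges, 8 triangles.
rank ∂_0 = 0, rank ∂_1 = 5 ⇒ b_0 = 6 − 0 − 5 = 1; all invariant factors of ∂_1 are 1 so no torsion. So H_0 = Z.
rank ∂_1 = 5, rank ∂_2 = 7 ⇒ b_1 = 12 − 5 − 7 = 0; all invariant factors of ∂_2 are 1 so no torsion. So H_1 = 0.
rank ∂_2 = 7, rank ∂_3 = 0 ⇒ b_2 = 8 − 7 − 0 = 1. So H_2 = Z.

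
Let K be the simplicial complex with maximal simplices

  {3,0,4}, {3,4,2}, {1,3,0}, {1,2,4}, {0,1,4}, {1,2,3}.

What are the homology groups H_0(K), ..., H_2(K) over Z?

Fix the vertex order 0 < 1 < 2 < 3 < 4 and write every simplex with vertices in increasing order. Then dim K = 2 and the simplices of K are:

  0-simplices (5): [0], [1], [2], [3], [4]
  1-simplices (9): [0,1], [0,3], [0,4], [1,2], [1,3], [1,4], [2,3], [2,4], [3,4]
  2-simplices (6): [0,1,3], [0,1,4], [0,3,4], [1,2,3], [1,2,4], [2,3,4]

giving chain groups C_0 ≅ Z^5, C_1 ≅ Z^9, C_2 ≅ Z^6.

Boundary ∂_1: C_1 → C_0 sends each edge [p,q] (with p < q) to q − p. For instance
  ∂[2,3] = [3] − [2].
The 5×9 boundary matrix has rank 4 and Smith normal form diag(1,1,1,1).

∂_2: C_2 → C_1 maps a triangle to the signed sum of its edges. For instance
  ∂[1,2,4] = [2,4] − [1,4] + [1,2],
  ∂[0,1,4] = [1,4] − [0,4] + [0,1].
The 9×6 boundary matrix has rank 5 and Smith normal form diag(1,1,1,1,1).

Computing H_k = (kernel of ∂_k) / (image of ∂_{k+1}):

  H_0: rank C_0 − rank ∂_1 = 5 − 4 = 1, and the invariant factors of ∂_1 are all 1, so H_0 = Z.
  H_1: rank ker ∂_1 − rank ∂_2 = (9 − 4) − 5 = 0, and the invariant factors of ∂_2 are all 1, so H_1 = 0.
  H_2: rank ker ∂_2 − rank ∂_3 = (6 − 5) − 0 = 1, and there is no ∂_3, so H_2 = Z.

As a check, the Euler characteristic is 5 − 9 + 6 = 2, which agrees with 1 − 0 + 1 = 2.

H_0 = Z,  H_1 = 0,  H_2 = Z.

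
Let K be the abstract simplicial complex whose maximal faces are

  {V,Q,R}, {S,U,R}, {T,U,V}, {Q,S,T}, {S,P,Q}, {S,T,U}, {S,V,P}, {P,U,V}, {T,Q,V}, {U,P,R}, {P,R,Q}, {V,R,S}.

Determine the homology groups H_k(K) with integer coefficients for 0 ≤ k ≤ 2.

H_0 ≅ Z,  H_1 ≅ Z/2,  H_2 = 0.

Fix the vertex order P < Q < R < S < T < U < V and write every simplex with vertices in increasing order. Then dim K = 2 and the simplices of K are:

  0-simplices (7): P, Q, R, S, T, U, V
  1-simplices (18): PQ, PR, PS, PU, PV, QR, QS, QT, QV, RS, RU, RV, ST, SU, SV, TU, TV, UV
  2-simplices (12): PQR, PQS, PRU, PSV, PUV, QRV, QST, QTV, RSU, RSV, STU, TUV

so the chain groups are C_0 ≅ Z^7, C_1 ≅ Z^18, C_2 ≅ Z^12.

Boundary ∂_1: C_1 → C_0 maps an edge to its endpoints' difference, ∂[p,q] = q − p.
The resulting 7×18 matrix has rank 6, and its Smith normal form has invariant factors (1,1,1,1,1,1).

∂_2: C_2 → C_1 acts by ∂[p,q,r] = [q,r] − [p,r] + [p,q]. For instance
  ∂RSU = SU − RU + RS,
  ∂PSV = SV − PV + PS.
This gives a 18×12 integer matrix of rank 12; reducing to Smith normal form yields diagonal entries (1,1,1,1,1,1,1,1,1,1,1,2).

From H_k ≅ ker(∂_k) / im(∂_{k+1}) we obtain:

  H_0: rank C_0 − rank ∂_1 = 7 − 6 = 1, and the invariant factors of ∂_1 are all 1, so H_0 ≅ Z.
  H_1: rank ker ∂_1 − rank ∂_2 = (18 − 6) − 12 = 0, and ∂_2 has invariant factor 2 > 1, so H_1 ≅ Z/2.
  H_2: rank ker ∂_2 − rank ∂_3 = (12 − 12) − 0 = 0, and there is no ∂_3, so H_2 ≅ 0.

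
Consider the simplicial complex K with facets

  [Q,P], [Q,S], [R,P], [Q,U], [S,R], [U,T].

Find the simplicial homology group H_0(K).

H_0 ≅ Z.

Take the total order P < Q < R < S < T < U on the vertex set. Then K (dimension 1) consists of the simplices:

  0-simplices (6): P, Q, R, S, T, U
  1-simplices (6): PQ, PR, QS, QU, RS, TU

giving chain groups C_0 ≅ Z^6, C_1 ≅ Z^6.

The boundary map ∂_1: C_1 → C_0 is given by ∂[p,q] = [q] − [p]. For instance
  ∂QU = U − Q.
The resulting 6×6 matrix has rank 5, and its Smith normal form has invariant factors (1,1,1,1,1).

Reading off H_k = ker ∂_k / im ∂_{k+1}:

  H_0: rank C_0 − rank ∂_1 = 6 − 5 = 1, and the invariant factors of ∂_1 are all 1, so H_0 = Z.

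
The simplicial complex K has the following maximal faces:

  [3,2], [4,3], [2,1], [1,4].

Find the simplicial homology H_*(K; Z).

We work with the vertex ordering 1 < 2 < 3 < 4. The simplices of K, each written with vertices in increasing order, are:

  0-simplices (4): [1], [2], [3], [4]
  1-simplices (4): [1,2], [1,4], [2,3], [3,4]

giving chain groups C_0 ≅ Z^4, C_1 ≅ Z^4.

The boundary map ∂_1: C_1 → C_0 is given by ∂[p,q] = [q] − [p]. For instance
  ∂[3,4] = [4] − [3].
The resulting 4×4 matrix has rank 3, and its Smith normal form has invariant factors (1,1,1).

Reading off H_k = ker ∂_k / im ∂_{k+1}:

  H_0: rank C_0 − rank ∂_1 = 4 − 3 = 1, and the invariant factors of ∂_1 are all 1, so H_0 = Z.
  H_1: rank ker ∂_1 − rank ∂_2 = (4 − 3) − 0 = 1, and there is no ∂_2, so H_1 = Z.

H_0 = Z,  H_1 = Z.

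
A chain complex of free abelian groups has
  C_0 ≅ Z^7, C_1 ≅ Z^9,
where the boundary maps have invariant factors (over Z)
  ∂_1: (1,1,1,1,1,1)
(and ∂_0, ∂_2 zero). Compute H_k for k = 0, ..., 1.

H_0 ≅ Z,  H_1 ≅ Z^3.

H_0: b_0 = 7 − 0 − 6 = 1; torsion from ∂_1 factors > 1: none. So H_0 ≅ Z.
H_1: b_1 = 9 − 6 − 0 = 3; torsion from ∂_2 factors > 1: none. So H_1 ≅ Z^3.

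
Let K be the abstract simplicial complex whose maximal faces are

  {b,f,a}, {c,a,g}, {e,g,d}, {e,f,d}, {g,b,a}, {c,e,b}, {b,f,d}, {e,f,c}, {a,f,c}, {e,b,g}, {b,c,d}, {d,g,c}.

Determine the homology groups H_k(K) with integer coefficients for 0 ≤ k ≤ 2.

H_0 = Z,  H_1 = Z/2,  H_2 = 0.

Fix the vertex order a < b < c < d < e < f < g and write every simplex with vertices in increasing order. Then dim K = 2 and the simplices of K are:

  0-simplices (7): a, b, c, d, e, f, g
  1-simplices (18): ab, ac, af, ag, bc, bd, be, bf, bg, cd, ce, cf, cg, de, df, dg, ef, eg
  2-simplices (12): abf, abg, acf, acg, bcd, bce, bdf, beg, cdg, cef, def, deg

so the chain groups are C_0 ≅ Z^7, C_1 ≅ Z^18, C_2 ≅ Z^12.

Boundary ∂_1: C_1 → C_0 maps an edge to its endpoints' difference, ∂[p,q] = q − p. For instance
  ∂de = e − d.
This gives a 7×18 integer matrix of rank 6; reducing to Smith normal form yields diagonal entries (1,1,1,1,1,1).

Boundary ∂_2: C_2 → C_1 maps a triangle to the signed sum of its edges. For instance
  ∂bce = ce − be + bc,
  ∂cdg = dg − cg + cd.
As a 18×12 matrix over Z this has rank 12, with invariant factors (1,1,1,1,1,1,1,1,1,1,1,2).

Computing H_k = (kernel of ∂_k) / (image of ∂_{k+1}):

  H_0: rank C_0 − rank ∂_1 = 7 − 6 = 1, and the invariant factors of ∂_1 are all 1, so H_0 ≅ Z.
  H_1: rank ker ∂_1 − rank ∂_2 = (18 − 6) − 12 = 0, and ∂_2 has invariant factor 2 > 1, so H_1 ≅ Z/2.
  H_2: rank ker ∂_2 − rank ∂_3 = (12 − 12) − 0 = 0, and there is no ∂_3, so H_2 ≅ 0.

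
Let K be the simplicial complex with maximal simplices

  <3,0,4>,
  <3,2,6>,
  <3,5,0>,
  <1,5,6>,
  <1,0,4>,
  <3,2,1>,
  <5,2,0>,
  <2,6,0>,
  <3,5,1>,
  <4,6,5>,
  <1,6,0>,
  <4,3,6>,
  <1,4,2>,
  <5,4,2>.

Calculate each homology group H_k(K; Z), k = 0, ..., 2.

K has 7 vertices, 21 edges, 14 triangles.
rank ∂_0 = 0, rank ∂_1 = 6 ⇒ b_0 = 7 − 0 − 6 = 1; all invariant factors of ∂_1 are 1 so no torsion. So H_0 = Z.
rank ∂_1 = 6, rank ∂_2 = 13 ⇒ b_1 = 21 − 6 − 13 = 2; all invariant factors of ∂_2 are 1 so no torsion. So H_1 = Z^2.
rank ∂_2 = 13, rank ∂_3 = 0 ⇒ b_2 = 14 − 13 − 0 = 1. So H_2 = Z.

H_0 = Z,  H_1 = Z^2,  H_2 = Z.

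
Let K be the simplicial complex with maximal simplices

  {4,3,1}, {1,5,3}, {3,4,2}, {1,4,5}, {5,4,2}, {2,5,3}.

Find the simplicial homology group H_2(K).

We work with the vertex ordering 1 < 2 < 3 < 4 < 5. The simplices of K, each written with vertices in increasing order, are:

  0-simplices (5): [1], [2], [3], [4], [5]
  1-simplices (9): [1,3], [1,4], [1,5], [2,3], [2,4], [2,5], [3,4], [3,5], [4,5]
  2-simplices (6): [1,3,4], [1,3,5], [1,4,5], [2,3,4], [2,3,5], [2,4,5]

Hence C_0 ≅ Z^5, C_1 ≅ Z^9, C_2 ≅ Z^6.

Boundary ∂_1: C_1 → C_0 maps an edge to its endpoints' difference, ∂[p,q] = q − p. For instance
  ∂[2,3] = [3] − [2].
As a 5×9 matrix over Z this has rank 4, with invariant factors (1,1,1,1).

The boundary map ∂_2: C_2 → C_1 sends each 2-simplex [p,q,r] to [q,r] − [p,r] + [p,q]. For instance
  ∂[2,3,4] = [3,4] − [2,4] + [2,3],
  ∂[1,3,5] = [3,5] − [1,5] + [1,3].
The 9×6 boundary matrix has rank 5 and Smith normal form diag(1,1,1,1,1).

Now H_k = ker ∂_k / im ∂_{k+1}, so:

  H_2: rank ker ∂_2 − rank ∂_3 = (6 − 5) − 0 = 1, and there is no ∂_3, so H_2 = Z.

H_2 ≅ Z.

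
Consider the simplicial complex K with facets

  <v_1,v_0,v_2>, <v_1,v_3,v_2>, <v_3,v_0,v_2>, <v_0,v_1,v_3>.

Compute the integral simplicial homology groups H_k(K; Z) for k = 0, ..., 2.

H_0 ≅ Z,  H_1 = 0,  H_2 ≅ Z.

Take the total order v_0 < v_1 < v_2 < v_3 on the vertex set. Then K (dimension 2) consists of the simplices:

  0-simplices (4): [v_0], [v_1], [v_2], [v_3]
  1-simplices (6): [v_0,v_1], [v_0,v_2], [v_0,v_3], [v_1,v_2], [v_1,v_3], [v_2,v_3]
  2-simplices (4): [v_0,v_1,v_2], [v_0,v_1,v_3], [v_0,v_2,v_3], [v_1,v_2,v_3]

Hence C_0 ≅ Z^4, C_1 ≅ Z^6, C_2 ≅ Z^4.

Boundary ∂_1: C_1 → C_0 maps an edge to its endpoints' difference, ∂[p,q] = q − p.
The 4×6 boundary matrix has rank 3 and Smith normal form diag(1,1,1).

∂_2: C_2 → C_1 acts by ∂[p,q,r] = [q,r] − [p,r] + [p,q]. For instance
  ∂[v_0,v_1,v_2] = [v_1,v_2] − [v_0,v_2] + [v_0,v_1],
  ∂[v_0,v_2,v_3] = [v_2,v_3] − [v_0,v_3] + [v_0,v_2].
The 6×4 boundary matrix has rank 3 and Smith normal form diag(1,1,1).

Reading off H_k = ker ∂_k / im ∂_{k+1}:

  H_0: rank C_0 − rank ∂_1 = 4 − 3 = 1, and the invariant factors of ∂_1 are all 1, so H_0 = Z.
  H_1: rank ker ∂_1 − rank ∂_2 = (6 − 3) − 3 = 0, and the invariant factors of ∂_2 are all 1, so H_1 = 0.
  H_2: rank ker ∂_2 − rank ∂_3 = (4 − 3) − 0 = 1, and there is no ∂_3, so H_2 = Z.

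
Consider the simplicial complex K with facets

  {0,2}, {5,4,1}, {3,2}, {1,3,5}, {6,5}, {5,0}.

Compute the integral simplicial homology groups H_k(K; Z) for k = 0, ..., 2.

H_0 ≅ Z,  H_1 ≅ Z,  H_2 = 0.

Take the total order 0 < 1 < 2 < 3 < 4 < 5 < 6 on the vertex set. Then K (dimension 2) consists of the simplices:

  0-simplices (7): [0], [1], [2], [3], [4], [5], [6]
  1-simplices (9): [0,2], [0,5], [1,3], [1,4], [1,5], [2,3], [3,5], [4,5], [5,6]
  2-simplices (2): [1,3,5], [1,4,5]

so the chain groups are C_0 ≅ Z^7, C_1 ≅ Z^9, C_2 ≅ Z^2.

∂_1: C_1 → C_0 maps an edge to its endpoints' difference, ∂[p,q] = q − p. For instance
  ∂[0,5] = [5] − [0].
The 7×9 boundary matrix has rank 6 and Smith normal form diag(1,1,1,1,1,1).

∂_2: C_2 → C_1 maps a triangle to the signed sum of its edges. For instance
  ∂[1,4,5] = [4,5] − [1,5] + [1,4],
  ∂[1,3,5] = [3,5] − [1,5] + [1,3].
The 9×2 boundary matrix has rank 2 and Smith normal form diag(1,1).

Computing H_k = (kernel of ∂_k) / (image of ∂_{k+1}):

  H_0: rank C_0 − rank ∂_1 = 7 − 6 = 1, and the invariant factors of ∂_1 are all 1, so H_0 ≅ Z.
  H_1: rank ker ∂_1 − rank ∂_2 = (9 − 6) − 2 = 1, and the invariant factors of ∂_2 are all 1, so H_1 ≅ Z.
  H_2: rank ker ∂_2 − rank ∂_3 = (2 − 2) − 0 = 0, and there is no ∂_3, so H_2 ≅ 0.

As a check, the Euler characteristic is 7 − 9 + 2 = 0, which agrees with 1 − 1 + 0 = 0.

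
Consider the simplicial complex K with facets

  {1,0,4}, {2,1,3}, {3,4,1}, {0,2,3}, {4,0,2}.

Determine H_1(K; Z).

K has 5 vertices, 10 edges, 5 triangles.
rank ∂_1 = 4, rank ∂_2 = 5 ⇒ b_1 = 10 − 4 − 5 = 1; all invariant factors of ∂_2 are 1 so no torsion. So H_1 ≅ Z.

H_1 = Z.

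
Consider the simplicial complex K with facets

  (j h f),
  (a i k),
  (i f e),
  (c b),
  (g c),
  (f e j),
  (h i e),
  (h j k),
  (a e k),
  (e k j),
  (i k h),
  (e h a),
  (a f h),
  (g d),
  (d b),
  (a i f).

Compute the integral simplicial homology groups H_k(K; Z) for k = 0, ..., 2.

Order the vertices as a < b < c < d < e < f < g < h < i < j < k. Listing each simplex with vertices in this order, K has dimension 2 with simplices:

  0-simplices (11): a, b, c, d, e, f, g, h, i, j, k
  1-simplices (22): ae, af, ah, ai, ak, bc, bd, cg, dg, ef, eh, ei, ej, ek, fh, fi, fj, hi, hj, hk, ik, jk
  2-simplices (12): aeh, aek, afh, afi, aik, efi, efj, ehi, ejk, fhj, hik, hjk

Hence C_0 ≅ Z^11, C_1 ≅ Z^22, C_2 ≅ Z^12.

Boundary ∂_1: C_1 → C_0 sends each edge [p,q] (with p < q) to q − p. For instance
  ∂ai = i − a.
This gives a 11×22 integer matrix of rank 9; reducing to Smith normal form yields diagonal entries (1,1,1,1,1,1,1,1,1).

∂_2: C_2 → C_1 acts by ∂[p,q,r] = [q,r] − [p,r] + [p,q]. For instance
  ∂ejk = jk − ek + ej,
  ∂aeh = eh − ah + ae.
The 22×12 boundary matrix has rank 12 and Smith normal form diag(1,1,1,1,1,1,1,1,1,1,1,2).

Reading off H_k = ker ∂_k / im ∂_{k+1}:

  H_0: rank C_0 − rank ∂_1 = 11 − 9 = 2, and the invariant factors of ∂_1 are all 1, so H_0 = Z^2.
  H_1: rank ker ∂_1 − rank ∂_2 = (22 − 9) − 12 = 1, and ∂_2 has invariant factor 2 > 1, so H_1 = Z × Z/2.
  H_2: rank ker ∂_2 − rank ∂_3 = (12 − 12) − 0 = 0, and there is no ∂_3, so H_2 = 0.

As a check, the Euler characteristic is 11 − 22 + 12 = 1, which agrees with 2 − 1 + 0 = 1.
(K is a triangulation of the disjoint union of the circle S^1 and the real projective plane RP^2.)

H_0 = Z^2,  H_1 = Z × Z/2,  H_2 = 0.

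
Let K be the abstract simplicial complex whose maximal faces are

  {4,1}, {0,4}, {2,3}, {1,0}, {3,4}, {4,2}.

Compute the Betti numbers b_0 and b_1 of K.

Take the total order 0 < 1 < 2 < 3 < 4 on the vertex set. Then K (dimension 1) consists of the simplices:

  0-simplices (5): [0], [1], [2], [3], [4]
  1-simplices (6): [0,1], [0,4], [1,4], [2,3], [2,4], [3,4]

giving chain groups C_0 ≅ Z^5, C_1 ≅ Z^6.

The boundary map ∂_1: C_1 → C_0 maps an edge to its endpoints' difference, ∂[p,q] = q − p.
The resulting 5×6 matrix has rank 4, and its Smith normal form has invariant factors (1,1,1,1).

Now H_k = ker ∂_k / im ∂_{k+1}, so:

  H_0: rank C_0 − rank ∂_1 = 5 − 4 = 1, and the invariant factors of ∂_1 are all 1, so H_0 ≅ Z.
  H_1: rank ker ∂_1 − rank ∂_2 = (6 − 4) − 0 = 2, and there is no ∂_2, so H_1 ≅ Z^2.

(K is a triangulation of a wedge of 2 circles.)

Hence the Betti numbers are b_0 = 1, b_1 = 2.

b_0 = 1, b_1 = 2.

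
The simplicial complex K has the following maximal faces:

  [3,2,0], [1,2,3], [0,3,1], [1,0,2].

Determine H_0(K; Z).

Take the total order 0 < 1 < 2 < 3 on the vertex set. Then K (dimension 2) consists of the simplices:

  0-simplices (4): [0], [1], [2], [3]
  1-simplices (6): [0,1], [0,2], [0,3], [1,2], [1,3], [2,3]
  2-simplices (4): [0,1,2], [0,1,3], [0,2,3], [1,2,3]

Hence C_0 ≅ Z^4, C_1 ≅ Z^6, C_2 ≅ Z^4.

Boundary ∂_1: C_1 → C_0 sends each edge [p,q] (with p < q) to q − p.
The 4×6 boundary matrix has rank 3 and Smith normal form diag(1,1,1).

Boundary ∂_2: C_2 → C_1 sends each 2-simplex [p,q,r] to [q,r] − [p,r] + [p,q]. For instance
  ∂[0,1,3] = [1,3] − [0,3] + [0,1],
  ∂[1,2,3] = [2,3] − [1,3] + [1,2].
The resulting 6×4 matrix has rank 3, and its Smith normal form has invariant factors (1,1,1).

Computing H_k = (kernel of ∂_k) / (image of ∂_{k+1}):

  H_0: rank C_0 − rank ∂_1 = 4 − 3 = 1, and the invariant factors of ∂_1 are all 1, so H_0 ≅ Z.

H_0 = Z.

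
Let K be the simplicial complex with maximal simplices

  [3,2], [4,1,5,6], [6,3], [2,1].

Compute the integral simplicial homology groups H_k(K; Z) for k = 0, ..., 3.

Take the total order 1 < 2 < 3 < 4 < 5 < 6 on the vertex set. Then K (dimension 3) consists of the simplices:

  0-simplices (6): [1], [2], [3], [4], [5], [6]
  1-simplices (9): [1,2], [1,4], [1,5], [1,6], [2,3], [3,6], [4,5], [4,6], [5,6]
  2-simplices (4): [1,4,5], [1,4,6], [1,5,6], [4,5,6]
  3-simplices (1): [1,4,5,6]

so the chain groups are C_0 ≅ Z^6, C_1 ≅ Z^9, C_2 ≅ Z^4, C_3 ≅ Z^1.

Boundary ∂_1: C_1 → C_0 maps an edge to its endpoints' difference, ∂[p,q] = q − p.
The resulting 6×9 matrix has rank 5, and its Smith normal form has invariant factors (1,1,1,1,1).

∂_2: C_2 → C_1 sends each 2-simplex [p,q,r] to [q,r] − [p,r] + [p,q]. For instance
  ∂[1,4,6] = [4,6] − [1,6] + [1,4],
  ∂[1,5,6] = [5,6] − [1,6] + [1,5].
This gives a 9×4 integer matrix of rank 3; reducing to Smith normal form yields diagonal entries (1,1,1).

The boundary map ∂_3: C_3 → C_2 sends each 3-simplex σ to the alternating sum Σ_i (−1)^i (σ with its i-th vertex removed). For instance
  ∂[1,4,5,6] = [4,5,6] − [1,5,6] + [1,4,6] − [1,4,5].
As a 4×1 matrix over Z this has rank 1, with invariant factors (1).

Reading off H_k = ker ∂_k / im ∂_{k+1}:

  H_0: rank C_0 − rank ∂_1 = 6 − 5 = 1, and the invariant factors of ∂_1 are all 1, so H_0 ≅ Z.
  H_1: rank ker ∂_1 − rank ∂_2 = (9 − 5) − 3 = 1, and the invariant factors of ∂_2 are all 1, so H_1 ≅ Z.
  H_2: rank ker ∂_2 − rank ∂_3 = (4 − 3) − 1 = 0, and the invariant factors of ∂_3 are all 1, so H_2 ≅ 0.
  H_3: rank ker ∂_3 − rank ∂_4 = (1 − 1) − 0 = 0, and there is no ∂_4, so H_3 ≅ 0.

H_0 ≅ Z,  H_1 ≅ Z,  H_2 = 0,  H_3 = 0.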